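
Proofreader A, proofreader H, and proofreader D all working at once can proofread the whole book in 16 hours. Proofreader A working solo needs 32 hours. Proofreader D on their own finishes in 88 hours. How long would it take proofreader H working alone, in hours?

352/7 hours

Combined rate is 1/16 per hour.
Known contribution: 1/32 + 1/88 = (11 + 4)/352 = 15/352 per hour.
So proofreader H's rate is 1/16 − 15/352 = 7/352, meaning 352/7 hours alone.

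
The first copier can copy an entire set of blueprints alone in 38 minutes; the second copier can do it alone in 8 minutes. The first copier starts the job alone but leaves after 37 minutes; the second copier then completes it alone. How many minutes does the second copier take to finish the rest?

4/19 minutes

In 37 minutes the first copier does 37/38 of the job, leaving 1/38.
The second copier works at 1/8 per minute, so finishing takes 1/38 ÷ 1/8 = 4/19 minutes.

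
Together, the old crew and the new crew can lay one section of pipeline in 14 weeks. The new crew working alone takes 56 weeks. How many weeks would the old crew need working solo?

Combined rate is 1/14 per week.
Known contribution: 1/56 per week.
So the old crew's rate is 1/14 − 1/56 = 3/56, meaning 56/3 weeks alone.

56/3 weeks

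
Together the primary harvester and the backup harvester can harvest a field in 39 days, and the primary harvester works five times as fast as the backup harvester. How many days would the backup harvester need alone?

234 days

Let the backup harvester's rate be r; then the primary harvester's rate is 5r, so together (5 + 1)r = 6r = 1/39.
Thus r = 1/234 per day.
The backup harvester alone: 234 days; the primary harvester alone: 234/5 days.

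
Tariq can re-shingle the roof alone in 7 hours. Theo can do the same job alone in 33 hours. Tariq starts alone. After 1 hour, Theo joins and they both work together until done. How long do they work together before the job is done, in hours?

99/20 hours

In the first 1 hour Tariq alone does 1/7 of the job, leaving 6/7.
Once everyone is working, combined rate: 1/7 + 1/33 = (33 + 7)/231 = 40/231 per hour.
Remaining 6/7 at 40/231 per hour takes 99/20 hours.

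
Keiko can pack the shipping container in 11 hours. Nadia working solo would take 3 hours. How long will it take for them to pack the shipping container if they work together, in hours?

33/14 hours

Combined rate: 1/11 + 1/3 = (3 + 11)/33 = 14/33 per hour.
Time = 1 ÷ (14/33) = 33/14 hours.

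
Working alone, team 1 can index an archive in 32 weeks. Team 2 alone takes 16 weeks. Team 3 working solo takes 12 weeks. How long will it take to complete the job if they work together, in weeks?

Combined rate: 1/32 + 1/16 + 1/12 = (3 + 6 + 8)/96 = 17/96 per week.
Time = 1 ÷ (17/96) = 96/17 weeks.

96/17 weeks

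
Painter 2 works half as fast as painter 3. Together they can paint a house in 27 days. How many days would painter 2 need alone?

81 days

Let painter 3's rate be r; then painter 2's rate is (1/2)r, so together (1/2 + 1)r = (3/2)r = 1/27.
Thus r = 2/81 per day.
Painter 3 alone: 81/2 days; painter 2 alone: 81 days.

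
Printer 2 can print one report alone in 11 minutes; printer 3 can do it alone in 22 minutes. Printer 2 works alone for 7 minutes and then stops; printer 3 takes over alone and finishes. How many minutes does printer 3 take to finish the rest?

8 minutes

In 7 minutes printer 2 does 7/11 of the job, leaving 4/11.
Printer 3 works at 1/22 per minute, so finishing takes 4/11 ÷ 1/22 = 8 minutes.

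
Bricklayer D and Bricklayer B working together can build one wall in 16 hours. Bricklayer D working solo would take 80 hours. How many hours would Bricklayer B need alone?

Combined rate is 1/16 per hour.
Known contribution: 1/80 per hour.
So Bricklayer B's rate is 1/16 − 1/80 = 1/20, meaning 20 hours alone.

20 hours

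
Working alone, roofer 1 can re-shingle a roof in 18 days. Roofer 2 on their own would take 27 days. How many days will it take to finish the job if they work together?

54/5 days

With two workers the combined time is the product over the sum: 18·27/(18+27) = 486/45 = 54/5 days.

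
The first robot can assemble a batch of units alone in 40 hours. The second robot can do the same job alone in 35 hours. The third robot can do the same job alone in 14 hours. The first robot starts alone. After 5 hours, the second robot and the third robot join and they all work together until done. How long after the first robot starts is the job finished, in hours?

12 hours

In the first 5 hours the first robot alone does 5/40 = 1/8 of the job, leaving 7/8.
Once everyone is working, combined rate: 1/40 + 1/35 + 1/14 = (7 + 8 + 20)/280 = 35/280 = 1/8 per hour.
Remaining 7/8 at 1/8 per hour takes 7 hours.
Total from the start = 5 + 7 = 12 hours.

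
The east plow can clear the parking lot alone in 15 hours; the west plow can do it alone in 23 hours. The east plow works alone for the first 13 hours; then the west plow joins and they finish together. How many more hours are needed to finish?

23/19 hours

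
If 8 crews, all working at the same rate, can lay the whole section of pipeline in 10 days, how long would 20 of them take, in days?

4 days

Total work is 8·10 = 80 crew-days.
With 20 crews: 80/20 = 4 days.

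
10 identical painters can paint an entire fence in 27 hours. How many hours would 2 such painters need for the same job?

135 hours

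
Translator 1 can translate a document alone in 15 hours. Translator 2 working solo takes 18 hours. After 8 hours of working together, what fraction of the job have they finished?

44/45

Combined rate: 1/15 + 1/18 = (6 + 5)/90 = 11/90 per hour.
In 8 hours they complete 8·11/90 = 44/45 of the job.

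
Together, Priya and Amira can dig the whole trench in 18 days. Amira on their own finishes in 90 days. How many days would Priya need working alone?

45/2 days

Combined rate is 1/18 per day.
Known contribution: 1/90 per day.
So Priya's rate is 1/18 − 1/90 = 2/45, meaning 45/2 days alone.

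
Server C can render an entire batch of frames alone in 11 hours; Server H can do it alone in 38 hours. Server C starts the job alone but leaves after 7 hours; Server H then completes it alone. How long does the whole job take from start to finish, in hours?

In 7 hours Server C does 7/11 of the job, leaving 4/11.
Server H works at 1/38 per hour, so finishing takes 4/11 ÷ 1/38 = 152/11 hours.
Total time = 7 + 152/11 = 229/11 hours.

229/11 hours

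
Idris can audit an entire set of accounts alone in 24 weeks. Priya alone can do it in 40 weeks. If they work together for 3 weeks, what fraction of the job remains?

Combined rate: 1/24 + 1/40 = (5 + 3)/120 = 8/120 = 1/15 per week.
In 3 weeks they complete 3·1/15 = 1/5 of the job.
So 4/5 remains.

4/5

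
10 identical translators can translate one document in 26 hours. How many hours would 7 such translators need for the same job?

260/7 hours

Total work is 10·26 = 260 translator-hours.
With 7 translators: 260/7 hours.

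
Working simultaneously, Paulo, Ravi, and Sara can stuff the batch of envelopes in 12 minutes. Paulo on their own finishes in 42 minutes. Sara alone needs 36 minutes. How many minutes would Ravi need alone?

Combined rate is 1/12 per minute.
Known contribution: 1/42 + 1/36 = (6 + 7)/252 = 13/252 per minute.
So Ravi's rate is 1/12 − 13/252 = 2/63, meaning 63/2 minutes alone.

63/2 minutes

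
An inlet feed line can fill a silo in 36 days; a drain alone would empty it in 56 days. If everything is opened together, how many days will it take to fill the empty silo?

Net rate = 1/36 − 1/56 = (14 − 9)/504 = 5/504 per day.
Filling time = 1 ÷ (5/504) = 504/5 days.

504/5 days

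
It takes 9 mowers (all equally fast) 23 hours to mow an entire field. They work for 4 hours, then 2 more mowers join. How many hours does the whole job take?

215/11 hours

One mower does 1/207 of the job per hour.
After 4 hours with 9 mowers, 4/23 is done (19/23 left).
With 11 mowers the rate is 11/207, so the rest takes 19/23 ÷ 11/207 = 171/11 hours.
Total = 4 + 171/11 = 215/11 hours.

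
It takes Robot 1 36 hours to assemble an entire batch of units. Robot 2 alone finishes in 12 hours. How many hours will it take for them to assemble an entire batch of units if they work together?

Combined rate: 1/36 + 1/12 = (1 + 3)/36 = 4/36 = 1/9 per hour.
Time = 1 ÷ (1/9) = 9 hours.

9 hours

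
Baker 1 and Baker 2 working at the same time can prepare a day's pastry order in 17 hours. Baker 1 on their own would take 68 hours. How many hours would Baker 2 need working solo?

68/3 hours

Combined rate is 1/17 per hour.
Known contribution: 1/68 per hour.
So Baker 2's rate is 1/17 − 1/68 = 3/68, meaning 68/3 hours alone.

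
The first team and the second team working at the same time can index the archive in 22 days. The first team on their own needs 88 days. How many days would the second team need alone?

Combined rate is 1/22 per day.
Known contribution: 1/88 per day.
So the second team's rate is 1/22 − 1/88 = 3/88, meaning 88/3 days alone.

88/3 days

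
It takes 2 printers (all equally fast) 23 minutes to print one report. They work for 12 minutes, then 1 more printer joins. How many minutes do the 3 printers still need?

22/3 minutes

One printer does 1/46 of the job per minute.
After 12 minutes with 2 printers, 12/23 is done (11/23 left).
With 3 printers the rate is 3/46, so the rest takes 11/23 ÷ 3/46 = 22/3 minutes.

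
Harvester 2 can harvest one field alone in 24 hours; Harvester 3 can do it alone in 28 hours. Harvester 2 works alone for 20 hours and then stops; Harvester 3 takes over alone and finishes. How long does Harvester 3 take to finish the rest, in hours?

14/3 hours

In 20 hours Harvester 2 does 20/24 = 5/6 of the job, leaving 1/6.
Harvester 3 works at 1/28 per hour, so finishing takes 1/6 ÷ 1/28 = 14/3 hours.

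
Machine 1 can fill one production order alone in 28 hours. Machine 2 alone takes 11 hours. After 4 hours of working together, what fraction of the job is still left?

38/77

Combined rate: 1/28 + 1/11 = (11 + 28)/308 = 39/308 per hour.
In 4 hours they complete 4·39/308 = 39/77 of the job.
So 38/77 remains.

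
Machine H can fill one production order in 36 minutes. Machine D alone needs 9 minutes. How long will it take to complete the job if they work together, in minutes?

With two workers the combined time is the product over the sum: 36·9/(36+9) = 324/45 = 36/5 minutes.

36/5 minutes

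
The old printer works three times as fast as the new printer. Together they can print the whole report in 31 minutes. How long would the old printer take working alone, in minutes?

Let the new printer's rate be r; then the old printer's rate is 3r, so together (3 + 1)r = 4r = 1/31.
Thus r = 1/124 per minute.
The new printer alone: 124 minutes; the old printer alone: 124/3 minutes.

124/3 minutes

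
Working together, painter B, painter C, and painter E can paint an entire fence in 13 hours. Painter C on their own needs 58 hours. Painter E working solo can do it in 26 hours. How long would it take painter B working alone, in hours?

Combined rate is 1/13 per hour.
Known contribution: 1/58 + 1/26 = (13 + 29)/754 = 42/754 = 21/377 per hour.
So painter B's rate is 1/13 − 21/377 = 8/377, meaning 377/8 hours alone.

377/8 hours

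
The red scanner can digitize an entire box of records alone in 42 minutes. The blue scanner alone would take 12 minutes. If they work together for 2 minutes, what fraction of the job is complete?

3/14

Combined rate: 1/42 + 1/12 = (2 + 7)/84 = 9/84 = 3/28 per minute.
In 2 minutes they complete 2·3/28 = 3/14 of the job.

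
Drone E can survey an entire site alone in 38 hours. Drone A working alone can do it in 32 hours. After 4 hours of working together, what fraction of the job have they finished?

35/152

Combined rate: 1/38 + 1/32 = (16 + 19)/608 = 35/608 per hour.
In 4 hours they complete 4·35/608 = 35/152 of the job.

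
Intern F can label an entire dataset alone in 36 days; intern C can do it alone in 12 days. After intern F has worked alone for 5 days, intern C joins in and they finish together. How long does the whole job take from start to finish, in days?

51/4 days

In 5 days intern F does 5/36 of the job, leaving 31/36.
Intern F and intern C together work at 1/9 per day, so finishing takes 31/36 ÷ 1/9 = 31/4 days.
Total time = 5 + 31/4 = 51/4 days.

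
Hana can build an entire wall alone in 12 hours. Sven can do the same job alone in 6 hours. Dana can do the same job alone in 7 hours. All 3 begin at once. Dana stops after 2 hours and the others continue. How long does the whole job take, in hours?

20/7 hours

In the first 2 hours the combined rate is 11/28, so 11/14 of the job is done, leaving 3/14.
After Dana leaves the rate is 1/4 per hour; the remaining 3/14 takes 6/7 hours.
Total = 2 + 6/7 = 20/7 hours.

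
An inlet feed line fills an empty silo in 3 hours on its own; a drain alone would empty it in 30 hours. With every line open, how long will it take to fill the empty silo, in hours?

10/3 hours

Net rate = 1/3 − 1/30 = (10 − 1)/30 = 9/30 = 3/10 per hour.
Filling time = 1 ÷ (3/10) = 10/3 hours.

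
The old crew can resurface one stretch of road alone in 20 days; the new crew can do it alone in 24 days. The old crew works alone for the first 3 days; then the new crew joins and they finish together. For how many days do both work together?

102/11 days

In 3 days the old crew does 3/20 of the job, leaving 17/20.
The old crew and the new crew together work at 11/120 per day, so finishing takes 17/20 ÷ 11/120 = 102/11 days.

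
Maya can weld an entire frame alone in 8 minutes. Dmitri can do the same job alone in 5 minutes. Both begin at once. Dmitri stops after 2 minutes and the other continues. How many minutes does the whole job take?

24/5 minutes

In the first 2 minutes the combined rate is 13/40, so 13/20 of the job is done, leaving 7/20.
After Dmitri leaves the rate is 1/8 per minute; the remaining 7/20 takes 14/5 minutes.
Total = 2 + 14/5 = 24/5 minutes.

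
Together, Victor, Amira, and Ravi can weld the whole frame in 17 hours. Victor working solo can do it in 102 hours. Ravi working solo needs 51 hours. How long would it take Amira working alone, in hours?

34 hours

Combined rate is 1/17 per hour.
Known contribution: 1/102 + 1/51 = (1 + 2)/102 = 3/102 = 1/34 per hour.
So Amira's rate is 1/17 − 1/34 = 1/34, meaning 34 hours alone.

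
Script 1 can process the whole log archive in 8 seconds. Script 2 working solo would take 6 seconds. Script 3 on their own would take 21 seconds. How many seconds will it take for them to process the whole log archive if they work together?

56/19 seconds

Combined rate: 1/8 + 1/6 + 1/21 = (21 + 28 + 8)/168 = 57/168 = 19/56 per second.
Time = 1 ÷ (19/56) = 56/19 seconds.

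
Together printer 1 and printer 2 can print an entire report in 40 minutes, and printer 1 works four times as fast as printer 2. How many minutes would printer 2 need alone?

200 minutes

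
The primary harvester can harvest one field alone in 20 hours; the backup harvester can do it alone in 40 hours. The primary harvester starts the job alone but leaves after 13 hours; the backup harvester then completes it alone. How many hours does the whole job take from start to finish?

In 13 hours the primary harvester does 13/20 of the job, leaving 7/20.
The backup harvester works at 1/40 per hour, so finishing takes 7/20 ÷ 1/40 = 14 hours.
Total time = 13 + 14 = 27 hours.

27 hours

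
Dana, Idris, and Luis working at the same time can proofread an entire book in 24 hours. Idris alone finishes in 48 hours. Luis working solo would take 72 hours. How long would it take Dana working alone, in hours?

144 hours

Combined rate is 1/24 per hour.
Known contribution: 1/48 + 1/72 = (3 + 2)/144 = 5/144 per hour.
So Dana's rate is 1/24 − 5/144 = 1/144, meaning 144 hours alone.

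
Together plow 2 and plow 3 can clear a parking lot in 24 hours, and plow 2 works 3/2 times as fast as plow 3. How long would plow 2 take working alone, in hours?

Let plow 3's rate be r; then plow 2's rate is (3/2)r, so together (3/2 + 1)r = (5/2)r = 1/24.
Thus r = 1/60 per hour.
Plow 3 alone: 60 hours; plow 2 alone: 40 hours.

40 hours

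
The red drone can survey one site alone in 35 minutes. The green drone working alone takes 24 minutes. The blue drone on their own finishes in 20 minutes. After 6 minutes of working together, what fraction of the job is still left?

39/140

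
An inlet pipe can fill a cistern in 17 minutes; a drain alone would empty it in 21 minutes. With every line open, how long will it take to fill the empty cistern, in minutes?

Net rate = 1/17 − 1/21 = (21 − 17)/357 = 4/357 per minute.
Filling time = 1 ÷ (4/357) = 357/4 minutes.

357/4 minutes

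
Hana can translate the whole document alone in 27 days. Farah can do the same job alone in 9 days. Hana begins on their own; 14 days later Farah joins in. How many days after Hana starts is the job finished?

In the first 14 days Hana alone does 14/27 of the job, leaving 13/27.
Once everyone is working, combined rate: 1/27 + 1/9 = (1 + 3)/27 = 4/27 per day.
Remaining 13/27 at 4/27 per day takes 13/4 days.
Total from the start = 14 + 13/4 = 69/4 days.

69/4 days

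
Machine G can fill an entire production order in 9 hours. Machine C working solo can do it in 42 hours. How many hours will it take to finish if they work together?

Combined rate: 1/9 + 1/42 = (14 + 3)/126 = 17/126 per hour.
Time = 1 ÷ (17/126) = 126/17 hours.

126/17 hours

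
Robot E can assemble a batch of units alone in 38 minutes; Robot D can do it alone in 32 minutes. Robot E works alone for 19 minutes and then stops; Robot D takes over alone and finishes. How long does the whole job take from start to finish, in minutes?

35 minutes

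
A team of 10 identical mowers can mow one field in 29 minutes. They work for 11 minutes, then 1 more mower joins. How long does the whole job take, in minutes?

One mower does 1/290 of the job per minute.
After 11 minutes with 10 mowers, 11/29 is done (18/29 left).
With 11 mowers the rate is 11/290, so the rest takes 18/29 ÷ 11/290 = 180/11 minutes.
Total = 11 + 180/11 = 301/11 minutes.

301/11 minutes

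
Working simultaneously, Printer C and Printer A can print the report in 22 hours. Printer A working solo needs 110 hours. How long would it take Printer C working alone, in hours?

55/2 hours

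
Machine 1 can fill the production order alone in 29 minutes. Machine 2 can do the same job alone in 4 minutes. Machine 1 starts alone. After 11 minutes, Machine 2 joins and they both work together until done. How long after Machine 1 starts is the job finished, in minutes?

145/11 minutes

In the first 11 minutes Machine 1 alone does 11/29 of the job, leaving 18/29.
Once everyone is working, combined rate: 1/29 + 1/4 = (4 + 29)/116 = 33/116 per minute.
Remaining 18/29 at 33/116 per minute takes 24/11 minutes.
Total from the start = 11 + 24/11 = 145/11 minutes.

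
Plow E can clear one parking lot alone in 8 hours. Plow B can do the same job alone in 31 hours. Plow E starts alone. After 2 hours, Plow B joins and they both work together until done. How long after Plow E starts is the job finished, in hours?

In the first 2 hours Plow E alone does 2/8 = 1/4 of the job, leaving 3/4.
Once everyone is working, combined rate: 1/8 + 1/31 = (31 + 8)/248 = 39/248 per hour.
Remaining 3/4 at 39/248 per hour takes 62/13 hours.
Total from the start = 2 + 62/13 = 88/13 hours.

88/13 hours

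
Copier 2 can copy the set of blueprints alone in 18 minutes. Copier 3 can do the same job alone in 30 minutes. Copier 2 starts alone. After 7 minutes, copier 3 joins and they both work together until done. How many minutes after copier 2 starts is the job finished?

In the first 7 minutes copier 2 alone does 7/18 of the job, leaving 11/18.
Once everyone is working, combined rate: 1/18 + 1/30 = (5 + 3)/90 = 8/90 = 4/45 per minute.
Remaining 11/18 at 4/45 per minute takes 55/8 minutes.
Total from the start = 7 + 55/8 = 111/8 minutes.

111/8 minutes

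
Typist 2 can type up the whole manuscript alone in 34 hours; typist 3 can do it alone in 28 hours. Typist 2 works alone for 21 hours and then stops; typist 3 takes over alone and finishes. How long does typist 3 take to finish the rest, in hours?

In 21 hours typist 2 does 21/34 of the job, leaving 13/34.
Typist 3 works at 1/28 per hour, so finishing takes 13/34 ÷ 1/28 = 182/17 hours.

182/17 hours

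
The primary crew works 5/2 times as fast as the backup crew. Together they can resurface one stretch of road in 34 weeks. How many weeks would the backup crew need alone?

119 weeks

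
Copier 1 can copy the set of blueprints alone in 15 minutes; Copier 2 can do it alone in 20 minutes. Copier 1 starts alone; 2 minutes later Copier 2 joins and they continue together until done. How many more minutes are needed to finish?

52/7 minutes

In 2 minutes Copier 1 does 2/15 of the job, leaving 13/15.
Copier 1 and Copier 2 together work at 7/60 per minute, so finishing takes 13/15 ÷ 7/60 = 52/7 minutes.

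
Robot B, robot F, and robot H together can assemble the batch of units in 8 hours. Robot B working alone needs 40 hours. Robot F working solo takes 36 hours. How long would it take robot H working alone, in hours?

180/13 hours

Combined rate is 1/8 per hour.
Known contribution: 1/40 + 1/36 = (9 + 10)/360 = 19/360 per hour.
So robot H's rate is 1/8 − 19/360 = 13/180, meaning 180/13 hours alone.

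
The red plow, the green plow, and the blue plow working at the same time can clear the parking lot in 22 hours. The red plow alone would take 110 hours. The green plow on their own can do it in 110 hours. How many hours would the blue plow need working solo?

110/3 hours

Combined rate is 1/22 per hour.
Known contribution: 1/110 + 1/110 = (1 + 1)/110 = 2/110 = 1/55 per hour.
So the blue plow's rate is 1/22 − 1/55 = 3/110, meaning 110/3 hours alone.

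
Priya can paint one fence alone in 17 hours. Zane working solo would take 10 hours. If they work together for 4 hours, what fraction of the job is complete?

Combined rate: 1/17 + 1/10 = (10 + 17)/170 = 27/170 per hour.
In 4 hours they complete 4·27/170 = 54/85 of the job.

54/85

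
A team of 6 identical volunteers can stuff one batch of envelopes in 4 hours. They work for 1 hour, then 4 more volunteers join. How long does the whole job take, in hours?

14/5 hours

One volunteer does 1/24 of the job per hour.
After 1 hour with 6 volunteers, 1/4 is done (3/4 left).
With 10 volunteers the rate is 10/24 = 5/12, so the rest takes 3/4 ÷ 5/12 = 9/5 hours.
Total = 1 + 9/5 = 14/5 hours.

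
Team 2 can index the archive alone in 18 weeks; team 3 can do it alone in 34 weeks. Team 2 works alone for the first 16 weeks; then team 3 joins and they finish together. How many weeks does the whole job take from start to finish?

225/13 weeks

In 16 weeks team 2 does 16/18 = 8/9 of the job, leaving 1/9.
Team 2 and team 3 together work at 13/153 per week, so finishing takes 1/9 ÷ 13/153 = 17/13 weeks.
Total time = 16 + 17/13 = 225/13 weeks.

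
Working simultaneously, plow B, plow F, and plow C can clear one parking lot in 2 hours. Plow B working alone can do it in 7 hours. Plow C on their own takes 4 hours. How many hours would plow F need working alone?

Combined rate is 1/2 per hour.
Known contribution: 1/7 + 1/4 = (4 + 7)/28 = 11/28 per hour.
So plow F's rate is 1/2 − 11/28 = 3/28, meaning 28/3 hours alone.

28/3 hours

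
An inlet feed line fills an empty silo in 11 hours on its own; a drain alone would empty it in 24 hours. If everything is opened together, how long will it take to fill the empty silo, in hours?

264/13 hours

Net rate = 1/11 − 1/24 = (24 − 11)/264 = 13/264 per hour.
Filling time = 1 ÷ (13/264) = 264/13 hours.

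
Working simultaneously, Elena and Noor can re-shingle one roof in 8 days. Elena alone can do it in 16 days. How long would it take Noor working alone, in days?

16 days

Combined rate is 1/8 per day.
Known contribution: 1/16 per day.
So Noor's rate is 1/8 − 1/16 = 1/16, meaning 16 days alone.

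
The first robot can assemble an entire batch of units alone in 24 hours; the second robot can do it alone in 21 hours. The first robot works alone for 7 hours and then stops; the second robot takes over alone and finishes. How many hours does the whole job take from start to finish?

175/8 hours

In 7 hours the first robot does 7/24 of the job, leaving 17/24.
The second robot works at 1/21 per hour, so finishing takes 17/24 ÷ 1/21 = 119/8 hours.
Total time = 7 + 119/8 = 175/8 hours.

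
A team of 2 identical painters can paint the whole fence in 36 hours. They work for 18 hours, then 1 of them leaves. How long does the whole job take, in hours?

One painter does 1/72 of the job per hour.
After 18 hours with 2 painters, 1/2 is done (1/2 left).
With 1 painter the rate is 1/72, so the rest takes 1/2 ÷ 1/72 = 36 hours.
Total = 18 + 36 = 54 hours.

54 hours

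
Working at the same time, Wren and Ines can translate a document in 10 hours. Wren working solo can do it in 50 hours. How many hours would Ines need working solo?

Combined rate is 1/10 per hour.
Known contribution: 1/50 per hour.
So Ines's rate is 1/10 − 1/50 = 2/25, meaning 25/2 hours alone.

25/2 hours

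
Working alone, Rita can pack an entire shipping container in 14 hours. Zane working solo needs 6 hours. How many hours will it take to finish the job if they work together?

21/5 hours

Combined rate: 1/14 + 1/6 = (3 + 7)/42 = 10/42 = 5/21 per hour.
Time = 1 ÷ (5/21) = 21/5 hours.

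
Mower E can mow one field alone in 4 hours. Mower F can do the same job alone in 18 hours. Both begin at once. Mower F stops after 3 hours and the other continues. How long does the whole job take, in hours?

10/3 hours

In the first 3 hours the combined rate is 11/36, so 11/12 of the job is done, leaving 1/12.
After mower F leaves the rate is 1/4 per hour; the remaining 1/12 takes 1/3 hours.
Total = 3 + 1/3 = 10/3 hours.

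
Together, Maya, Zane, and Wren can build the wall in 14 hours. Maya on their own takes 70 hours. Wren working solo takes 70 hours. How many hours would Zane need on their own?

70/3 hours

Combined rate is 1/14 per hour.
Known contribution: 1/70 + 1/70 = (1 + 1)/70 = 2/70 = 1/35 per hour.
So Zane's rate is 1/14 − 1/35 = 3/70, meaning 70/3 hours alone.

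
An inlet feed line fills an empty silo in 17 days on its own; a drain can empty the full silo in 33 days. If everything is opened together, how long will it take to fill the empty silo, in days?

Net rate = 1/17 − 1/33 = (33 − 17)/561 = 16/561 per day.
Filling time = 1 ÷ (16/561) = 561/16 days.

561/16 days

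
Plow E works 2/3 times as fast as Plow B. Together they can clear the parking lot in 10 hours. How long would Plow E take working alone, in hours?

25 hours

Let Plow B's rate be r; then Plow E's rate is (2/3)r, so together (2/3 + 1)r = (5/3)r = 1/10.
Thus r = 3/50 per hour.
Plow B alone: 50/3 hours; Plow E alone: 25 hours.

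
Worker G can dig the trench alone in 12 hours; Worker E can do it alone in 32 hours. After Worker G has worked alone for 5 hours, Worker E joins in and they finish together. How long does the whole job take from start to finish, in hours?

111/11 hours

In 5 hours Worker G does 5/12 of the job, leaving 7/12.
Worker G and Worker E together work at 11/96 per hour, so finishing takes 7/12 ÷ 11/96 = 56/11 hours.
Total time = 5 + 56/11 = 111/11 hours.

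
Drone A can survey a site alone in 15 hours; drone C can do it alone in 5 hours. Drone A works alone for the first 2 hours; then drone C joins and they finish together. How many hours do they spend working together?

In 2 hours drone A does 2/15 of the job, leaving 13/15.
Drone A and drone C together work at 4/15 per hour, so finishing takes 13/15 ÷ 4/15 = 13/4 hours.

13/4 hours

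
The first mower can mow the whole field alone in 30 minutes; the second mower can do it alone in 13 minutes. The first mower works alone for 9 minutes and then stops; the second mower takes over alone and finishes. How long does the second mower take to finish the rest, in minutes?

91/10 minutes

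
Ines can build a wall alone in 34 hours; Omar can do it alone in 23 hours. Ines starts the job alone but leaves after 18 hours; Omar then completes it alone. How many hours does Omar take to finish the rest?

184/17 hours

In 18 hours Ines does 18/34 = 9/17 of the job, leaving 8/17.
Omar works at 1/23 per hour, so finishing takes 8/17 ÷ 1/23 = 184/17 hours.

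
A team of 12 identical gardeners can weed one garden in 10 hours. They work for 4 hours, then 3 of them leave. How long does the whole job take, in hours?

One gardener does 1/120 of the job per hour.
After 4 hours with 12 gardeners, 2/5 is done (3/5 left).
With 9 gardeners the rate is 9/120 = 3/40, so the rest takes 3/5 ÷ 3/40 = 8 hours.
Total = 4 + 8 = 12 hours.

12 hours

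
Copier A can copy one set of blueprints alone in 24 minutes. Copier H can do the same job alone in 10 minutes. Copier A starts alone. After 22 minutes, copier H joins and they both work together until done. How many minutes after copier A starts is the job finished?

In the first 22 minutes copier A alone does 22/24 = 11/12 of the job, leaving 1/12.
Once everyone is working, combined rate: 1/24 + 1/10 = (5 + 12)/120 = 17/120 per minute.
Remaining 1/12 at 17/120 per minute takes 10/17 minutes.
Total from the start = 22 + 10/17 = 384/17 minutes.

384/17 minutes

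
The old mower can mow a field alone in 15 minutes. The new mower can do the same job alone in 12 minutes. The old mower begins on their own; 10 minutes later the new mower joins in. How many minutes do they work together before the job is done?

In the first 10 minutes the old mower alone does 10/15 = 2/3 of the job, leaving 1/3.
Once everyone is working, combined rate: 1/15 + 1/12 = (4 + 5)/60 = 9/60 = 3/20 per minute.
Remaining 1/3 at 3/20 per minute takes 20/9 minutes.

20/9 minutes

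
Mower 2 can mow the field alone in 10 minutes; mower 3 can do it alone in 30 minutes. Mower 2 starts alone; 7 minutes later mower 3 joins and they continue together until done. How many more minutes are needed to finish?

In 7 minutes mower 2 does 7/10 of the job, leaving 3/10.
Mower 2 and mower 3 together work at 2/15 per minute, so finishing takes 3/10 ÷ 2/15 = 9/4 minutes.

9/4 minutes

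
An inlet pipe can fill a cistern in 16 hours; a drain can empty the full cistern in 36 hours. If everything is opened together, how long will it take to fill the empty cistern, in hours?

144/5 hours

Net rate = 1/16 − 1/36 = (9 − 4)/144 = 5/144 per hour.
Filling time = 1 ÷ (5/144) = 144/5 hours.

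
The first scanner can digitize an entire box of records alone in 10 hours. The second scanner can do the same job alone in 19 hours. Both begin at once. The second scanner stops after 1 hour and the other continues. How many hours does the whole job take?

In the first 1 hour the combined rate is 29/190, so 29/190 of the job is done, leaving 161/190.
After the second scanner leaves the rate is 1/10 per hour; the remaining 161/190 takes 161/19 hours.
Total = 1 + 161/19 = 180/19 hours.

180/19 hours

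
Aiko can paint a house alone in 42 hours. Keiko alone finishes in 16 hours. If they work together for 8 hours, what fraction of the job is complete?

Combined rate: 1/42 + 1/16 = (8 + 21)/336 = 29/336 per hour.
In 8 hours they complete 8·29/336 = 29/42 of the job.

29/42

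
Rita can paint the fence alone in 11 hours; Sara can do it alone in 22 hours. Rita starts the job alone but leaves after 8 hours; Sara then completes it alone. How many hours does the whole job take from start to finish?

14 hours

In 8 hours Rita does 8/11 of the job, leaving 3/11.
Sara works at 1/22 per hour, so finishing takes 3/11 ÷ 1/22 = 6 hours.
Total time = 8 + 6 = 14 hours.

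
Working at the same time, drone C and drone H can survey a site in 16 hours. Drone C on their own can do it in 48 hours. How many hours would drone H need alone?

24 hours

Combined rate is 1/16 per hour.
Known contribution: 1/48 per hour.
So drone H's rate is 1/16 − 1/48 = 1/24, meaning 24 hours alone.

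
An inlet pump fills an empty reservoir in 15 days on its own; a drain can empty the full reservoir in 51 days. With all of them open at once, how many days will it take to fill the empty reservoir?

85/4 days

Net rate = 1/15 − 1/51 = (17 − 5)/255 = 12/255 = 4/85 per day.
Filling time = 1 ÷ (4/85) = 85/4 days.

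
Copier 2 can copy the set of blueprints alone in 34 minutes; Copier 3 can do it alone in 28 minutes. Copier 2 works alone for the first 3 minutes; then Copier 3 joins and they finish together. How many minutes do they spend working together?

14 minutes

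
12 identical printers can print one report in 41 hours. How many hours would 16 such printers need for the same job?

123/4 hours

Total work is 12·41 = 492 printer-hours.
With 16 printers: 492/16 = 123/4 hours.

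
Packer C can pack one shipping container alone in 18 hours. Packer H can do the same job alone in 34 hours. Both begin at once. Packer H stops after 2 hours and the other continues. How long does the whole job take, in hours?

In the first 2 hours the combined rate is 13/153, so 26/153 of the job is done, leaving 127/153.
After packer H leaves the rate is 1/18 per hour; the remaining 127/153 takes 254/17 hours.
Total = 2 + 254/17 = 288/17 hours.

288/17 hours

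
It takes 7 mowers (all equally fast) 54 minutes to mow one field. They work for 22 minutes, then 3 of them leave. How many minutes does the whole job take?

One mower does 1/378 of the job per minute.
After 22 minutes with 7 mowers, 11/27 is done (16/27 left).
With 4 mowers the rate is 4/378 = 2/189, so the rest takes 16/27 ÷ 2/189 = 56 minutes.
Total = 22 + 56 = 78 minutes.

78 minutes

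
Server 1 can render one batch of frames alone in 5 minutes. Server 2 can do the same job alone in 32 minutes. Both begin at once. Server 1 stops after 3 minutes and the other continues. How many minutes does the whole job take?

In the first 3 minutes the combined rate is 37/160, so 111/160 of the job is done, leaving 49/160.
After Server 1 leaves the rate is 1/32 per minute; the remaining 49/160 takes 49/5 minutes.
Total = 3 + 49/5 = 64/5 minutes.

64/5 minutes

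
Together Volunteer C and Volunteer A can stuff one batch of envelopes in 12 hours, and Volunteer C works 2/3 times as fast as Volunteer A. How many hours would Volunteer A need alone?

20 hours

Let Volunteer A's rate be r; then Volunteer C's rate is (2/3)r, so together (2/3 + 1)r = (5/3)r = 1/12.
Thus r = 1/20 per hour.
Volunteer A alone: 20 hours; Volunteer C alone: 30 hours.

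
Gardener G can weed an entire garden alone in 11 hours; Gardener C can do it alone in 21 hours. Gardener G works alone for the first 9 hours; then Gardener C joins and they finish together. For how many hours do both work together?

21/16 hours

In 9 hours Gardener G does 9/11 of the job, leaving 2/11.
Gardener G and Gardener C together work at 32/231 per hour, so finishing takes 2/11 ÷ 32/231 = 21/16 hours.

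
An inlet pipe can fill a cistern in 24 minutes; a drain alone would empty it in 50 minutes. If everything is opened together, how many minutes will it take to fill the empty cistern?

600/13 minutes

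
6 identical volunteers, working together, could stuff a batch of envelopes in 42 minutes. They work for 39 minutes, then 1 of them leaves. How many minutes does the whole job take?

213/5 minutes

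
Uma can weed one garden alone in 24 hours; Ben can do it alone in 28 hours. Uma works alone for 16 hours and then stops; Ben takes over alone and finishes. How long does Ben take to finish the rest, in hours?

In 16 hours Uma does 16/24 = 2/3 of the job, leaving 1/3.
Ben works at 1/28 per hour, so finishing takes 1/3 ÷ 1/28 = 28/3 hours.

28/3 hours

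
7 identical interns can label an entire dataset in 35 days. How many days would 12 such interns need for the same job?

245/12 days

Total work is 7·35 = 245 intern-days.
With 12 interns: 245/12 days.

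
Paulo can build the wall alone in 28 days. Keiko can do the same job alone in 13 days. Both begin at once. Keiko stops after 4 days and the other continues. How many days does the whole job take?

252/13 days

In the first 4 days the combined rate is 41/364, so 41/91 of the job is done, leaving 50/91.
After Keiko leaves the rate is 1/28 per day; the remaining 50/91 takes 200/13 days.
Total = 4 + 200/13 = 252/13 days.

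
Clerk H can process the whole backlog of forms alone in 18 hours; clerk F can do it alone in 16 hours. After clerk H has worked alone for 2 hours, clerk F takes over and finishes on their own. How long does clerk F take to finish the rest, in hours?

128/9 hours

In 2 hours clerk H does 2/18 = 1/9 of the job, leaving 8/9.
Clerk F works at 1/16 per hour, so finishing takes 8/9 ÷ 1/16 = 128/9 hours.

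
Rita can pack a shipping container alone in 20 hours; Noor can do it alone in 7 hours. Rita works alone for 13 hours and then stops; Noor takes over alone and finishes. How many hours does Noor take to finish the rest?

In 13 hours Rita does 13/20 of the job, leaving 7/20.
Noor works at 1/7 per hour, so finishing takes 7/20 ÷ 1/7 = 49/20 hours.

49/20 hours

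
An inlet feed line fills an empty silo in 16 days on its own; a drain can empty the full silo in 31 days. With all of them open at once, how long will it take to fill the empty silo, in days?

496/15 days

Net rate = 1/16 − 1/31 = (31 − 16)/496 = 15/496 per day.
Filling time = 1 ÷ (15/496) = 496/15 days.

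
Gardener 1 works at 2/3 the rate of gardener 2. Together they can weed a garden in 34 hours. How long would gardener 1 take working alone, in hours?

Let gardener 2's rate be r; then gardener 1's rate is (2/3)r, so together (2/3 + 1)r = (5/3)r = 1/34.
Thus r = 3/170 per hour.
Gardener 2 alone: 170/3 hours; gardener 1 alone: 85 hours.

85 hours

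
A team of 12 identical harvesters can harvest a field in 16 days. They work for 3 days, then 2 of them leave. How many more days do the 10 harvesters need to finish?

78/5 days

One harvester does 1/192 of the job per day.
After 3 days with 12 harvesters, 3/16 is done (13/16 left).
With 10 harvesters the rate is 10/192 = 5/96, so the rest takes 13/16 ÷ 5/96 = 78/5 days.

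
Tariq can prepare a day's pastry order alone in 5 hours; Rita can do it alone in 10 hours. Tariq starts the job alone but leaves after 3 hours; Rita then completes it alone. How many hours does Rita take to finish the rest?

In 3 hours Tariq does 3/5 of the job, leaving 2/5.
Rita works at 1/10 per hour, so finishing takes 2/5 ÷ 1/10 = 4 hours.

4 hours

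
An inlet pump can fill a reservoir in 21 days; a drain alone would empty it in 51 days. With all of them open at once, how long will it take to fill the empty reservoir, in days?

357/10 days

Net rate = 1/21 − 1/51 = (17 − 7)/357 = 10/357 per day.
Filling time = 1 ÷ (10/357) = 357/10 days.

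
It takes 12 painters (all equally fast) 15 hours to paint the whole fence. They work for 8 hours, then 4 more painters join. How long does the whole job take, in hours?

One painter does 1/180 of the job per hour.
After 8 hours with 12 painters, 8/15 is done (7/15 left).
With 16 painters the rate is 16/180 = 4/45, so the rest takes 7/15 ÷ 4/45 = 21/4 hours.
Total = 8 + 21/4 = 53/4 hours.

53/4 hours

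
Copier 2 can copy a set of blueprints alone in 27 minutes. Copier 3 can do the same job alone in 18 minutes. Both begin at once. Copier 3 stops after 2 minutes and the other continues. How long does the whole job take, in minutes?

24 minutes

In the first 2 minutes the combined rate is 5/54, so 5/27 of the job is done, leaving 22/27.
After Copier 3 leaves the rate is 1/27 per minute; the remaining 22/27 takes 22 minutes.
Total = 2 + 22 = 24 minutes.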